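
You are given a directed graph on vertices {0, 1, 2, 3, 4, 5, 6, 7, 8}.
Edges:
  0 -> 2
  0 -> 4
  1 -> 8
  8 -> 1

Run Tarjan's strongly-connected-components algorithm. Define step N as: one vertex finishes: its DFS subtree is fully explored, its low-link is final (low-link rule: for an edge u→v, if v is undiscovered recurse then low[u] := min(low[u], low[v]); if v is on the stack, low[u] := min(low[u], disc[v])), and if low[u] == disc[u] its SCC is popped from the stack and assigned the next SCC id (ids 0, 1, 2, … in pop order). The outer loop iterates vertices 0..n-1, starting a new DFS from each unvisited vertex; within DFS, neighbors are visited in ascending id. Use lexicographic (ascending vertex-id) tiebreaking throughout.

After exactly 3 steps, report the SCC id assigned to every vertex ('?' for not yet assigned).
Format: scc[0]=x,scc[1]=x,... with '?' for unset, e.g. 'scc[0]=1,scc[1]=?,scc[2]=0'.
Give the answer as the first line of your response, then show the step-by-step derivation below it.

scc[0]=2,scc[1]=?,scc[2]=0,scc[3]=?,scc[4]=1,scc[5]=?,scc[6]=?,scc[7]=?,scc[8]=?

step 1: low=(low[0]=0,low[1]=?,low[2]=1,low[3]=?,low[4]=?,low[5]=?,low[6]=?,low[7]=?,low[8]=?); scc=(scc[0]=?,scc[1]=?,scc[2]=0,scc[3]=?,scc[4]=?,scc[5]=?,scc[6]=?,scc[7]=?,scc[8]=?)
step 2: low=(low[0]=0,low[1]=?,low[2]=1,low[3]=?,low[4]=2,low[5]=?,low[6]=?,low[7]=?,low[8]=?); scc=(scc[0]=?,scc[1]=?,scc[2]=0,scc[3]=?,scc[4]=1,scc[5]=?,scc[6]=?,scc[7]=?,scc[8]=?)
step 3: low=(low[0]=0,low[1]=?,low[2]=1,low[3]=?,low[4]=2,low[5]=?,low[6]=?,low[7]=?,low[8]=?); scc=(scc[0]=2,scc[1]=?,scc[2]=0,scc[3]=?,scc[4]=1,scc[5]=?,scc[6]=?,scc[7]=?,scc[8]=?)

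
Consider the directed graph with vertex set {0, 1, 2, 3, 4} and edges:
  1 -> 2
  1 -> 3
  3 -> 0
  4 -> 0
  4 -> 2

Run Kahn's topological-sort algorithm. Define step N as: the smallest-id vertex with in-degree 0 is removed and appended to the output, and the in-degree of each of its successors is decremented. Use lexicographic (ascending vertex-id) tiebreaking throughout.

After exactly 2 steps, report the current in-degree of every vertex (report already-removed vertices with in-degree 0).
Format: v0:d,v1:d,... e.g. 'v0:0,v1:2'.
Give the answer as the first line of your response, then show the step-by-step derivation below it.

v0:1,v1:0,v2:1,v3:0,v4:0

step 1: output 1; order=[1]; indeg=(2,0,1,0,0)
step 2: output 3; order=[1,3]; indeg=(1,0,1,0,0)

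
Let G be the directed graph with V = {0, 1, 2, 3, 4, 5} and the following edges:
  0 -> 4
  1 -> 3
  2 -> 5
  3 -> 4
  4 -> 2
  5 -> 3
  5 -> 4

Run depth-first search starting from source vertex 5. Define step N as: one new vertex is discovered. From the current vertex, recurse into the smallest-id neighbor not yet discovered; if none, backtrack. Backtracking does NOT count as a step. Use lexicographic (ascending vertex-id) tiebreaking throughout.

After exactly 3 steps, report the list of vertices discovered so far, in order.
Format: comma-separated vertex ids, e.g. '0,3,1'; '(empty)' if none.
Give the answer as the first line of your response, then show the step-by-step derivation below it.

5,3,4

step 1: discover 5; path=5; order=5
step 2: discover 3; path=5>3; order=5,3
step 3: discover 4; path=5>3>4; order=5,3,4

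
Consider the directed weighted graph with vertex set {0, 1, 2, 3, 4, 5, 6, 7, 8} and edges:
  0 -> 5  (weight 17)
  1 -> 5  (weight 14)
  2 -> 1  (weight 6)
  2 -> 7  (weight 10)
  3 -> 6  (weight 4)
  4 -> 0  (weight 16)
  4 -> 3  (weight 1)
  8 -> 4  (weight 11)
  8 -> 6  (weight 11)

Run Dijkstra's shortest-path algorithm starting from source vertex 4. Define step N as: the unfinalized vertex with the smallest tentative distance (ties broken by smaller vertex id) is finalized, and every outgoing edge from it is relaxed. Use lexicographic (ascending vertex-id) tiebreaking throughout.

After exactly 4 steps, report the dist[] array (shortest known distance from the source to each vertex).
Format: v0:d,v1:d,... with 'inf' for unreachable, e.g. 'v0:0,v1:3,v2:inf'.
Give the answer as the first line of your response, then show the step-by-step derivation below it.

v0:16,v1:inf,v2:inf,v3:1,v4:0,v5:33,v6:5,v7:inf,v8:inf

step 1: dist = v0:16,v1:inf,v2:inf,v3:1,v4:0,v5:inf,v6:inf,v7:inf,v8:inf
step 2: dist = v0:16,v1:inf,v2:inf,v3:1,v4:0,v5:inf,v6:5,v7:inf,v8:inf
step 3: dist = v0:16,v1:inf,v2:inf,v3:1,v4:0,v5:inf,v6:5,v7:inf,v8:inf
step 4: dist = v0:16,v1:inf,v2:inf,v3:1,v4:0,v5:33,v6:5,v7:inf,v8:inf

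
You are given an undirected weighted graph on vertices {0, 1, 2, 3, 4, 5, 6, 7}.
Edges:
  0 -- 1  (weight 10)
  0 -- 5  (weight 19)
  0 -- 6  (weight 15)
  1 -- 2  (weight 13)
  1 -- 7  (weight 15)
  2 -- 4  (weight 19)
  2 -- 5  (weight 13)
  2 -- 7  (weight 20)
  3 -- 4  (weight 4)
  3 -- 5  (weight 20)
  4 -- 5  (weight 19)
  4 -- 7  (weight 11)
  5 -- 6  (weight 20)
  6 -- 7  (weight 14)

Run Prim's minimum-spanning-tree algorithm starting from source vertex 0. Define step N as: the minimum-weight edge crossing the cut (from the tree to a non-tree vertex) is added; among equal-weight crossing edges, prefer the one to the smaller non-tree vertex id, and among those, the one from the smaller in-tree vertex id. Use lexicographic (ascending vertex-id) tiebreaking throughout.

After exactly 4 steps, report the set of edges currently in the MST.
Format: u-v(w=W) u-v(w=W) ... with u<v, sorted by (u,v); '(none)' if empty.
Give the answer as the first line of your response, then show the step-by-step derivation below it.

0-1(w=10) 0-6(w=15) 1-2(w=13) 2-5(w=13)

step 1: add edge 0-1 (w=10); MST = {0-1(w=10)}
step 2: add edge 1-2 (w=13); MST = {0-1(w=10) 1-2(w=13)}
step 3: add edge 2-5 (w=13); MST = {0-1(w=10) 1-2(w=13) 2-5(w=13)}
step 4: add edge 0-6 (w=15); MST = {0-1(w=10) 0-6(w=15) 1-2(w=13) 2-5(w=13)}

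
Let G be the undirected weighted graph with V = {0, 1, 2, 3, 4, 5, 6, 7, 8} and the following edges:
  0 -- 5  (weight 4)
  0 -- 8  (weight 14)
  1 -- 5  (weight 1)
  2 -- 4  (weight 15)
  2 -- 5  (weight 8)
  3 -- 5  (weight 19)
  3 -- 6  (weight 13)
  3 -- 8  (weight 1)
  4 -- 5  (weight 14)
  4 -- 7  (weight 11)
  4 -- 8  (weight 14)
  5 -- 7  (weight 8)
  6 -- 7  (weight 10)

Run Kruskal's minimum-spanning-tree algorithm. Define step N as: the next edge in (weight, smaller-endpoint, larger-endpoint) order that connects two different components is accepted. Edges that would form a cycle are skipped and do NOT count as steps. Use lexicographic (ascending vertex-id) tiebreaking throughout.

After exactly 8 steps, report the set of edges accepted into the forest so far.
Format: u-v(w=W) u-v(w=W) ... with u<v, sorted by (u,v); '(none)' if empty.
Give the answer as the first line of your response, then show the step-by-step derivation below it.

0-5(w=4) 1-5(w=1) 2-5(w=8) 3-6(w=13) 3-8(w=1) 4-7(w=11) 5-7(w=8) 6-7(w=10)

step 1: add edge 1-5 (w=1); MST = {1-5(w=1)}
step 2: add edge 3-8 (w=1); MST = {1-5(w=1) 3-8(w=1)}
step 3: add edge 0-5 (w=4); MST = {0-5(w=4) 1-5(w=1) 3-8(w=1)}
step 4: add edge 2-5 (w=8); MST = {0-5(w=4) 1-5(w=1) 2-5(w=8) 3-8(w=1)}
step 5: add edge 5-7 (w=8); MST = {0-5(w=4) 1-5(w=1) 2-5(w=8) 3-8(w=1) 5-7(w=8)}
step 6: add edge 6-7 (w=10); MST = {0-5(w=4) 1-5(w=1) 2-5(w=8) 3-8(w=1) 5-7(w=8) 6-7(w=10)}
step 7: add edge 4-7 (w=11); MST = {0-5(w=4) 1-5(w=1) 2-5(w=8) 3-8(w=1) 4-7(w=11) 5-7(w=8) 6-7(w=10)}
step 8: add edge 3-6 (w=13); MST = {0-5(w=4) 1-5(w=1) 2-5(w=8) 3-6(w=13) 3-8(w=1) 4-7(w=11) 5-7(w=8) 6-7(w=10)}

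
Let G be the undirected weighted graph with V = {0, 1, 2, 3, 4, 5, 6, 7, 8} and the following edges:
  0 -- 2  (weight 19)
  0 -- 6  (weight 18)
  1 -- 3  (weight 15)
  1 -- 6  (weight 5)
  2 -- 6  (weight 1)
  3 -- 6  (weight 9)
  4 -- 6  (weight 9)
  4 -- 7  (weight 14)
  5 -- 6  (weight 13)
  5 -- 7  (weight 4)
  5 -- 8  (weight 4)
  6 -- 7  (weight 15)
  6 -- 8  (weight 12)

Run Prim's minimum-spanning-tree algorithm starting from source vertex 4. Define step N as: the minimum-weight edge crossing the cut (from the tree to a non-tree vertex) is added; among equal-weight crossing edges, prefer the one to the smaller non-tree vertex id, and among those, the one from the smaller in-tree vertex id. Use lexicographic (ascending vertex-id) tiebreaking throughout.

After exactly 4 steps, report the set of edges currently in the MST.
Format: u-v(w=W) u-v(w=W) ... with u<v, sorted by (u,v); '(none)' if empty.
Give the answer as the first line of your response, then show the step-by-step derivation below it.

1-6(w=5) 2-6(w=1) 3-6(w=9) 4-6(w=9)

step 1: add edge 4-6 (w=9); MST = {4-6(w=9)}
step 2: add edge 2-6 (w=1); MST = {2-6(w=1) 4-6(w=9)}
step 3: add edge 1-6 (w=5); MST = {1-6(w=5) 2-6(w=1) 4-6(w=9)}
step 4: add edge 3-6 (w=9); MST = {1-6(w=5) 2-6(w=1) 3-6(w=9) 4-6(w=9)}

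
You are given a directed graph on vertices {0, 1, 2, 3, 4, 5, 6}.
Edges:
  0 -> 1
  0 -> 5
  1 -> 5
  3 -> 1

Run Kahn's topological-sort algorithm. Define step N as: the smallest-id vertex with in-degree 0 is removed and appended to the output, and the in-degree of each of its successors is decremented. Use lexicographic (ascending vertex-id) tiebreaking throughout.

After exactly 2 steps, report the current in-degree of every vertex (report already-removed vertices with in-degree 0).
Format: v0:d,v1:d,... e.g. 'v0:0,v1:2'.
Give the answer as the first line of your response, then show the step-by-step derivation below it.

v0:0,v1:1,v2:0,v3:0,v4:0,v5:1,v6:0

step 1: output 0; order=[0]; indeg=(0,1,0,0,0,1,0)
step 2: output 2; order=[0,2]; indeg=(0,1,0,0,0,1,0)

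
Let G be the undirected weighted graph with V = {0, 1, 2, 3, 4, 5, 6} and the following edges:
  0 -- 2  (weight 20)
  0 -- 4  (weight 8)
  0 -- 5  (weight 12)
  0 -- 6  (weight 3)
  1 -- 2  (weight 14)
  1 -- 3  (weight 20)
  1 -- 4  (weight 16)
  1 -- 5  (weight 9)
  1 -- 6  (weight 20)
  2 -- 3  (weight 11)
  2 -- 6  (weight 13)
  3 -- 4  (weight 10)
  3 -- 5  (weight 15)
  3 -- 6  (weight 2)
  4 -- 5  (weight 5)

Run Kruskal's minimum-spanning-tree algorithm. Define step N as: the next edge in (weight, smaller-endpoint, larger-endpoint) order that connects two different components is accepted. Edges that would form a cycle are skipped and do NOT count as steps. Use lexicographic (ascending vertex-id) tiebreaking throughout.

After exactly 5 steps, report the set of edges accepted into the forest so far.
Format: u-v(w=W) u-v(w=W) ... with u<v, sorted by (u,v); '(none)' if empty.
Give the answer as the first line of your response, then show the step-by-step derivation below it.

0-4(w=8) 0-6(w=3) 1-5(w=9) 3-6(w=2) 4-5(w=5)

step 1: add edge 3-6 (w=2); MST = {3-6(w=2)}
step 2: add edge 0-6 (w=3); MST = {0-6(w=3) 3-6(w=2)}
step 3: add edge 4-5 (w=5); MST = {0-6(w=3) 3-6(w=2) 4-5(w=5)}
step 4: add edge 0-4 (w=8); MST = {0-4(w=8) 0-6(w=3) 3-6(w=2) 4-5(w=5)}
step 5: add edge 1-5 (w=9); MST = {0-4(w=8) 0-6(w=3) 1-5(w=9) 3-6(w=2) 4-5(w=5)}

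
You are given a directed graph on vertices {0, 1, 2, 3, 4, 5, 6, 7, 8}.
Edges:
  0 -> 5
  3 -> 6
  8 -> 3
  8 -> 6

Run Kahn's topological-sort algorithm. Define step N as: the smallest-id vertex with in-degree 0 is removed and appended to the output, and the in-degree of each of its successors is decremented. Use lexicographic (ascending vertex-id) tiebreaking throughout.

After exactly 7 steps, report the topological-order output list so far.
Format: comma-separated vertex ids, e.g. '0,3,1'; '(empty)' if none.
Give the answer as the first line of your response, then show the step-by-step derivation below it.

0,1,2,4,5,7,8

step 1: output 0; order=[0]; indeg=(0,0,0,1,0,0,2,0,0)
step 2: output 1; order=[0,1]; indeg=(0,0,0,1,0,0,2,0,0)
step 3: output 2; order=[0,1,2]; indeg=(0,0,0,1,0,0,2,0,0)
step 4: output 4; order=[0,1,2,4]; indeg=(0,0,0,1,0,0,2,0,0)
step 5: output 5; order=[0,1,2,4,5]; indeg=(0,0,0,1,0,0,2,0,0)
step 6: output 7; order=[0,1,2,4,5,7]; indeg=(0,0,0,1,0,0,2,0,0)
step 7: output 8; order=[0,1,2,4,5,7,8]; indeg=(0,0,0,0,0,0,1,0,0)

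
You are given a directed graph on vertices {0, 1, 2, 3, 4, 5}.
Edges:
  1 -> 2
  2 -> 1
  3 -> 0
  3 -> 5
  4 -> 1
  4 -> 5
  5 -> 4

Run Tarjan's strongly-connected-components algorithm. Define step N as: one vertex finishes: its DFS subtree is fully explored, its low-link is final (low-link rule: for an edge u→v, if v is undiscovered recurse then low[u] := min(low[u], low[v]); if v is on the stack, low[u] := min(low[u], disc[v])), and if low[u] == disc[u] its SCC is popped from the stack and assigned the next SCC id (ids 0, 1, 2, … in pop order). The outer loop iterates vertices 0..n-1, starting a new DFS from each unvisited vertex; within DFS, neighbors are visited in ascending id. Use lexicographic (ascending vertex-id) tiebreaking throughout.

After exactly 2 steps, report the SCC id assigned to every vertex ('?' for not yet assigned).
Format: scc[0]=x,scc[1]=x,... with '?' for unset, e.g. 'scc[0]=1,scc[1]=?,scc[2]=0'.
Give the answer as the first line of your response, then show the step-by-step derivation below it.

scc[0]=0,scc[1]=?,scc[2]=?,scc[3]=?,scc[4]=?,scc[5]=?

step 1: low=(low[0]=0,low[1]=?,low[2]=?,low[3]=?,low[4]=?,low[5]=?); scc=(scc[0]=0,scc[1]=?,scc[2]=?,scc[3]=?,scc[4]=?,scc[5]=?)
step 2: low=(low[0]=0,low[1]=1,low[2]=1,low[3]=?,low[4]=?,low[5]=?); scc=(scc[0]=0,scc[1]=?,scc[2]=?,scc[3]=?,scc[4]=?,scc[5]=?)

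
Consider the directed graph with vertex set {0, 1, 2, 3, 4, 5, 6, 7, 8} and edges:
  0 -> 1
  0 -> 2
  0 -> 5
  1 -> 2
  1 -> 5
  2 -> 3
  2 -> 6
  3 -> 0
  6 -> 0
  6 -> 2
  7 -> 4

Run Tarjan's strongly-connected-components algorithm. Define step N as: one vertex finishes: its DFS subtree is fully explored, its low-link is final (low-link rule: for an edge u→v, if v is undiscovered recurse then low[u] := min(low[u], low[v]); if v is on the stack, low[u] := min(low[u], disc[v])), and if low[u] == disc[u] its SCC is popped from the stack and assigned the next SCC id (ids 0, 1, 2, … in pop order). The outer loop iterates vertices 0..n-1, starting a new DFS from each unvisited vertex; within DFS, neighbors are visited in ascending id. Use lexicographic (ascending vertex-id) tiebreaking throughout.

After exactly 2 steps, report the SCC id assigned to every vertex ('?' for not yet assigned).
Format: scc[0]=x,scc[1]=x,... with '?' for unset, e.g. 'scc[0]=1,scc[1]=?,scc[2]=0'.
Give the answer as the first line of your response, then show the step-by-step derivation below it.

scc[0]=?,scc[1]=?,scc[2]=?,scc[3]=?,scc[4]=?,scc[5]=?,scc[6]=?,scc[7]=?,scc[8]=?

step 1: low=(low[0]=0,low[1]=1,low[2]=2,low[3]=0,low[4]=?,low[5]=?,low[6]=?,low[7]=?,low[8]=?); scc=(scc[0]=?,scc[1]=?,scc[2]=?,scc[3]=?,scc[4]=?,scc[5]=?,scc[6]=?,scc[7]=?,scc[8]=?)
step 2: low=(low[0]=0,low[1]=1,low[2]=0,low[3]=0,low[4]=?,low[5]=?,low[6]=0,low[7]=?,low[8]=?); scc=(scc[0]=?,scc[1]=?,scc[2]=?,scc[3]=?,scc[4]=?,scc[5]=?,scc[6]=?,scc[7]=?,scc[8]=?)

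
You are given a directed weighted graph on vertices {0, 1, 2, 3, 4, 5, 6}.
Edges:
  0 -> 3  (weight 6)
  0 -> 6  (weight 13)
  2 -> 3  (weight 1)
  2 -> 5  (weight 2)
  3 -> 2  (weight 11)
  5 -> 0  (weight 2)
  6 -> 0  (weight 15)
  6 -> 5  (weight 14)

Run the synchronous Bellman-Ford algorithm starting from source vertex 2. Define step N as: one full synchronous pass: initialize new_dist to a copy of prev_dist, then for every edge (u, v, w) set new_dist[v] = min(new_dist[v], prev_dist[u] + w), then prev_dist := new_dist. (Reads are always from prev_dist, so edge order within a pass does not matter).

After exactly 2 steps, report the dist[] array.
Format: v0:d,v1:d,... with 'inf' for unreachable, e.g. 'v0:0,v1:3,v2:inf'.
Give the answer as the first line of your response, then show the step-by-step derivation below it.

v0:4,v1:inf,v2:0,v3:1,v4:inf,v5:2,v6:inf

step 1: dist = v0:inf,v1:inf,v2:0,v3:1,v4:inf,v5:2,v6:inf
step 2: dist = v0:4,v1:inf,v2:0,v3:1,v4:inf,v5:2,v6:inf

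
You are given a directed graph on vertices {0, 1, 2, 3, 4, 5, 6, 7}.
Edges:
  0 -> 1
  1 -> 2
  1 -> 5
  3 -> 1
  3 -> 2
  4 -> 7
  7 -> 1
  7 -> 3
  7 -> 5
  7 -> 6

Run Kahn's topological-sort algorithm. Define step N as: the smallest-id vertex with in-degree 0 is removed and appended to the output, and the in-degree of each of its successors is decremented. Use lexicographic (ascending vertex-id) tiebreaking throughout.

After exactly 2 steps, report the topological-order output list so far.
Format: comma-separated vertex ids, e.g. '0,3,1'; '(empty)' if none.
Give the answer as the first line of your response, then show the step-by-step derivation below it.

0,4

step 1: output 0; order=[0]; indeg=(0,2,2,1,0,2,1,1)
step 2: output 4; order=[0,4]; indeg=(0,2,2,1,0,2,1,0)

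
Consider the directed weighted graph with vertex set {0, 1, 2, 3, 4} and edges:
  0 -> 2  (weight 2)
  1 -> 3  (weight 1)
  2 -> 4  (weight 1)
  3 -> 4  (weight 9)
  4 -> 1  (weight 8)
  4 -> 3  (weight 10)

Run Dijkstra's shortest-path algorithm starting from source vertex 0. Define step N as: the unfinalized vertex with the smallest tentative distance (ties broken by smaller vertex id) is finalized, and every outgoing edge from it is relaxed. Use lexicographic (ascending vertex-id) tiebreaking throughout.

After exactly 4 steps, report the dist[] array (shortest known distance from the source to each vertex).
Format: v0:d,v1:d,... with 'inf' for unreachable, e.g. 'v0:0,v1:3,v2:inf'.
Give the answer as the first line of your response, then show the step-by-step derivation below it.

v0:0,v1:11,v2:2,v3:12,v4:3

step 1: dist = v0:0,v1:inf,v2:2,v3:inf,v4:inf
step 2: dist = v0:0,v1:inf,v2:2,v3:inf,v4:3
step 3: dist = v0:0,v1:11,v2:2,v3:13,v4:3
step 4: dist = v0:0,v1:11,v2:2,v3:12,v4:3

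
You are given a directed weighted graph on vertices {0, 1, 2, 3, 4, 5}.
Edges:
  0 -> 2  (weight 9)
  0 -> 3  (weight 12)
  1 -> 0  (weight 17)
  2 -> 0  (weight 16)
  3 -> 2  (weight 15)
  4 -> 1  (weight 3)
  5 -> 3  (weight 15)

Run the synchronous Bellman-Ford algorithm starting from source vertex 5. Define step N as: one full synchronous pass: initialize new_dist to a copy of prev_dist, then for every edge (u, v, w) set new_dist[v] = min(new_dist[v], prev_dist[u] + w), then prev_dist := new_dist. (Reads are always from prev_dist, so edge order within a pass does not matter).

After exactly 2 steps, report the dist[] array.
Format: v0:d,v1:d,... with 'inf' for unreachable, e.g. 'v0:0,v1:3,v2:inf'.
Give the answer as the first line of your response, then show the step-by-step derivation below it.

v0:inf,v1:inf,v2:30,v3:15,v4:inf,v5:0

step 1: dist = v0:inf,v1:inf,v2:inf,v3:15,v4:inf,v5:0
step 2: dist = v0:inf,v1:inf,v2:30,v3:15,v4:inf,v5:0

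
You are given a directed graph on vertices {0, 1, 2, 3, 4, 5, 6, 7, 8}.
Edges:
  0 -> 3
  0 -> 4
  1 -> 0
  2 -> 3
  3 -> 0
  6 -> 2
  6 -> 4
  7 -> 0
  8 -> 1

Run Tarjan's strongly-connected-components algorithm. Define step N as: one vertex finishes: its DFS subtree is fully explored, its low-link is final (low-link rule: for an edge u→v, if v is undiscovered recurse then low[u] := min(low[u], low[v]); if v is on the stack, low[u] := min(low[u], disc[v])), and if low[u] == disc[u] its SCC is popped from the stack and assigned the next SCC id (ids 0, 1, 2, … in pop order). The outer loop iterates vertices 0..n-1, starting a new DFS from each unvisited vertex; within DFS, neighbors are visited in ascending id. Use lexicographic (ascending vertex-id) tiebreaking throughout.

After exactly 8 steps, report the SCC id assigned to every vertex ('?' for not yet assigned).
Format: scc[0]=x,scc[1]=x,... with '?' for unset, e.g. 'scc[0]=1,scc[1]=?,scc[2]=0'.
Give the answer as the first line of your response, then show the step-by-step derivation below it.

scc[0]=1,scc[1]=2,scc[2]=3,scc[3]=1,scc[4]=0,scc[5]=4,scc[6]=5,scc[7]=6,scc[8]=?

step 1: low=(low[0]=0,low[1]=?,low[2]=?,low[3]=0,low[4]=?,low[5]=?,low[6]=?,low[7]=?,low[8]=?); scc=(scc[0]=?,scc[1]=?,scc[2]=?,scc[3]=?,scc[4]=?,scc[5]=?,scc[6]=?,scc[7]=?,scc[8]=?)
step 2: low=(low[0]=0,low[1]=?,low[2]=?,low[3]=0,low[4]=2,low[5]=?,low[6]=?,low[7]=?,low[8]=?); scc=(scc[0]=?,scc[1]=?,scc[2]=?,scc[3]=?,scc[4]=0,scc[5]=?,scc[6]=?,scc[7]=?,scc[8]=?)
step 3: low=(low[0]=0,low[1]=?,low[2]=?,low[3]=0,low[4]=2,low[5]=?,low[6]=?,low[7]=?,low[8]=?); scc=(scc[0]=1,scc[1]=?,scc[2]=?,scc[3]=1,scc[4]=0,scc[5]=?,scc[6]=?,scc[7]=?,scc[8]=?)
step 4: low=(low[0]=0,low[1]=3,low[2]=?,low[3]=0,low[4]=2,low[5]=?,low[6]=?,low[7]=?,low[8]=?); scc=(scc[0]=1,scc[1]=2,scc[2]=?,scc[3]=1,scc[4]=0,scc[5]=?,scc[6]=?,scc[7]=?,scc[8]=?)
step 5: low=(low[0]=0,low[1]=3,low[2]=4,low[3]=0,low[4]=2,low[5]=?,low[6]=?,low[7]=?,low[8]=?); scc=(scc[0]=1,scc[1]=2,scc[2]=3,scc[3]=1,scc[4]=0,scc[5]=?,scc[6]=?,scc[7]=?,scc[8]=?)
step 6: low=(low[0]=0,low[1]=3,low[2]=4,low[3]=0,low[4]=2,low[5]=5,low[6]=?,low[7]=?,low[8]=?); scc=(scc[0]=1,scc[1]=2,scc[2]=3,scc[3]=1,scc[4]=0,scc[5]=4,scc[6]=?,scc[7]=?,scc[8]=?)
step 7: low=(low[0]=0,low[1]=3,low[2]=4,low[3]=0,low[4]=2,low[5]=5,low[6]=6,low[7]=?,low[8]=?); scc=(scc[0]=1,scc[1]=2,scc[2]=3,scc[3]=1,scc[4]=0,scc[5]=4,scc[6]=5,scc[7]=?,scc[8]=?)
step 8: low=(low[0]=0,low[1]=3,low[2]=4,low[3]=0,low[4]=2,low[5]=5,low[6]=6,low[7]=7,low[8]=?); scc=(scc[0]=1,scc[1]=2,scc[2]=3,scc[3]=1,scc[4]=0,scc[5]=4,scc[6]=5,scc[7]=6,scc[8]=?)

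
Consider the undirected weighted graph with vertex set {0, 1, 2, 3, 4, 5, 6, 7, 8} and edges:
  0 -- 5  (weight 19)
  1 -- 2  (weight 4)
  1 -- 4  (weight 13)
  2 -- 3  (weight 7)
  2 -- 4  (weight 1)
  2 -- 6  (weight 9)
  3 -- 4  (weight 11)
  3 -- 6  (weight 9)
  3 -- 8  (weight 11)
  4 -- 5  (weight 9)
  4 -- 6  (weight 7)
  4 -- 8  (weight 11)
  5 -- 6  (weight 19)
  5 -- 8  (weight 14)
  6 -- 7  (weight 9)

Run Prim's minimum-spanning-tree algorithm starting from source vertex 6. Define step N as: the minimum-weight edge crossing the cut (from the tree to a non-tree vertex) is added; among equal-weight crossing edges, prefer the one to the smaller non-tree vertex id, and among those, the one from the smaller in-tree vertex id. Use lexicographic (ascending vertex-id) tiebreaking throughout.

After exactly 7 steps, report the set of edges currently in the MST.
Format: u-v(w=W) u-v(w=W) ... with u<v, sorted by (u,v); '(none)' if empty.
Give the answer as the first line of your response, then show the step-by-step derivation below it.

1-2(w=4) 2-3(w=7) 2-4(w=1) 3-8(w=11) 4-5(w=9) 4-6(w=7) 6-7(w=9)

step 1: add edge 4-6 (w=7); MST = {4-6(w=7)}
step 2: add edge 2-4 (w=1); MST = {2-4(w=1) 4-6(w=7)}
step 3: add edge 1-2 (w=4); MST = {1-2(w=4) 2-4(w=1) 4-6(w=7)}
step 4: add edge 2-3 (w=7); MST = {1-2(w=4) 2-3(w=7) 2-4(w=1) 4-6(w=7)}
step 5: add edge 4-5 (w=9); MST = {1-2(w=4) 2-3(w=7) 2-4(w=1) 4-5(w=9) 4-6(w=7)}
step 6: add edge 6-7 (w=9); MST = {1-2(w=4) 2-3(w=7) 2-4(w=1) 4-5(w=9) 4-6(w=7) 6-7(w=9)}
step 7: add edge 3-8 (w=11); MST = {1-2(w=4) 2-3(w=7) 2-4(w=1) 3-8(w=11) 4-5(w=9) 4-6(w=7) 6-7(w=9)}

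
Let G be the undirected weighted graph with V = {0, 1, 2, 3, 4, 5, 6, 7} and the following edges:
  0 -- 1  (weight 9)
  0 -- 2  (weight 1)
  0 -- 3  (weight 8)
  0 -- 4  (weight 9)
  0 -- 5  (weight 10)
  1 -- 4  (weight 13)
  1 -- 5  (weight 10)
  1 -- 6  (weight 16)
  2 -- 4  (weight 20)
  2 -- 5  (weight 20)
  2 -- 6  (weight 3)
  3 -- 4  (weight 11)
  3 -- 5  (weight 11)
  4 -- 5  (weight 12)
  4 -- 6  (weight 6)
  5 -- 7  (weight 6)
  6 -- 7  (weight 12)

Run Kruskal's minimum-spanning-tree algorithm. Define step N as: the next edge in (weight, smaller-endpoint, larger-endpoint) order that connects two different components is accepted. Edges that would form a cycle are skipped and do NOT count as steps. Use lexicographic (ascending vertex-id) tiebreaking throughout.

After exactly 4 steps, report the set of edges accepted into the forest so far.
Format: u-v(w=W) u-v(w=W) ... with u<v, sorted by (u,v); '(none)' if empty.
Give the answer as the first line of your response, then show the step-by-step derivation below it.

0-2(w=1) 2-6(w=3) 4-6(w=6) 5-7(w=6)

step 1: add edge 0-2 (w=1); MST = {0-2(w=1)}
step 2: add edge 2-6 (w=3); MST = {0-2(w=1) 2-6(w=3)}
step 3: add edge 4-6 (w=6); MST = {0-2(w=1) 2-6(w=3) 4-6(w=6)}
step 4: add edge 5-7 (w=6); MST = {0-2(w=1) 2-6(w=3) 4-6(w=6) 5-7(w=6)}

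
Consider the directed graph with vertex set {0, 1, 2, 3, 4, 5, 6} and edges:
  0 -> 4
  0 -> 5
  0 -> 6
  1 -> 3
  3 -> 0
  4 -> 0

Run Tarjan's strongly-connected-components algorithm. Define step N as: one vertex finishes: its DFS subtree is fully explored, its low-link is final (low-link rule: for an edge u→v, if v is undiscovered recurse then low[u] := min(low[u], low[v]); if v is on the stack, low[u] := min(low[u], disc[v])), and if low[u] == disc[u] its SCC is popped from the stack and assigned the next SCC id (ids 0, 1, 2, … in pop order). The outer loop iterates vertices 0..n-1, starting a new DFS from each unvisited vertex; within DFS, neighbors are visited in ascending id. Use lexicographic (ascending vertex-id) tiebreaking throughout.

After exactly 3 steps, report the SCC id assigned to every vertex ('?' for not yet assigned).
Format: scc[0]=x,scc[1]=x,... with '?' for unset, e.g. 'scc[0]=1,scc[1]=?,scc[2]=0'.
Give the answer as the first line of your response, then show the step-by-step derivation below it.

scc[0]=?,scc[1]=?,scc[2]=?,scc[3]=?,scc[4]=?,scc[5]=0,scc[6]=1

step 1: low=(low[0]=0,low[1]=?,low[2]=?,low[3]=?,low[4]=0,low[5]=?,low[6]=?); scc=(scc[0]=?,scc[1]=?,scc[2]=?,scc[3]=?,scc[4]=?,scc[5]=?,scc[6]=?)
step 2: low=(low[0]=0,low[1]=?,low[2]=?,low[3]=?,low[4]=0,low[5]=2,low[6]=?); scc=(scc[0]=?,scc[1]=?,scc[2]=?,scc[3]=?,scc[4]=?,scc[5]=0,scc[6]=?)
step 3: low=(low[0]=0,low[1]=?,low[2]=?,low[3]=?,low[4]=0,low[5]=2,low[6]=3); scc=(scc[0]=?,scc[1]=?,scc[2]=?,scc[3]=?,scc[4]=?,scc[5]=0,scc[6]=1)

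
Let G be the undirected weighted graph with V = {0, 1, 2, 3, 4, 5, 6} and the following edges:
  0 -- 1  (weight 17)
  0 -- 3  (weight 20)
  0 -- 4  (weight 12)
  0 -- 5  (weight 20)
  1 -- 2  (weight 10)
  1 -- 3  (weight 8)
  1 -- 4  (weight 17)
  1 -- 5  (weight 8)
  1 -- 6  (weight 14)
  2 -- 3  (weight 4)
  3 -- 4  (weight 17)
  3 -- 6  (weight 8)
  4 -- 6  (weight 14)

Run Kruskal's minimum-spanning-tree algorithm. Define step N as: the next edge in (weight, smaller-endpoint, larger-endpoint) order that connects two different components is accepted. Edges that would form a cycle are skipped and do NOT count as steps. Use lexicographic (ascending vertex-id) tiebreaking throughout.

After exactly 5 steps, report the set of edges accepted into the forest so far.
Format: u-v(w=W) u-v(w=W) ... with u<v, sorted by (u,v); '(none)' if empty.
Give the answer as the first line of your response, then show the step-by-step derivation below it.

0-4(w=12) 1-3(w=8) 1-5(w=8) 2-3(w=4) 3-6(w=8)

step 1: add edge 2-3 (w=4); MST = {2-3(w=4)}
step 2: add edge 1-3 (w=8); MST = {1-3(w=8) 2-3(w=4)}
step 3: add edge 1-5 (w=8); MST = {1-3(w=8) 1-5(w=8) 2-3(w=4)}
step 4: add edge 3-6 (w=8); MST = {1-3(w=8) 1-5(w=8) 2-3(w=4) 3-6(w=8)}
step 5: add edge 0-4 (w=12); MST = {0-4(w=12) 1-3(w=8) 1-5(w=8) 2-3(w=4) 3-6(w=8)}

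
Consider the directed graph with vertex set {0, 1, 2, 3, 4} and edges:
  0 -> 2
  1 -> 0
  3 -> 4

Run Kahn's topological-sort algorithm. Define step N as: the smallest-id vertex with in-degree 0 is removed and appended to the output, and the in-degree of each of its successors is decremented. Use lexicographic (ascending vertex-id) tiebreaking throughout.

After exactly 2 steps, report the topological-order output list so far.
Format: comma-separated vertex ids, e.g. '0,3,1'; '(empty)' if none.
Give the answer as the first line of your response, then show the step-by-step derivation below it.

1,0

step 1: output 1; order=[1]; indeg=(0,0,1,0,1)
step 2: output 0; order=[1,0]; indeg=(0,0,0,0,1)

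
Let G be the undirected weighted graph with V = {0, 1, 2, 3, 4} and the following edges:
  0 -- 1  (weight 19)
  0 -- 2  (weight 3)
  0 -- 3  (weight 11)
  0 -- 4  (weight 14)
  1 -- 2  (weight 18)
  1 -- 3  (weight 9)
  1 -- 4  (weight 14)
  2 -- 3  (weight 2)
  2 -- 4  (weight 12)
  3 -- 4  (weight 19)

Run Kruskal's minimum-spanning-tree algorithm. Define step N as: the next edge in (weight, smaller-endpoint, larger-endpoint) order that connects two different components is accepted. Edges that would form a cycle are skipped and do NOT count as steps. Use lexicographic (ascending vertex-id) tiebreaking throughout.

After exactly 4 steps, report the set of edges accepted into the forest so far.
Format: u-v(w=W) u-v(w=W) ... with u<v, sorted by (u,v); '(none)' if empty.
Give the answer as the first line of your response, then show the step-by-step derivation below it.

0-2(w=3) 1-3(w=9) 2-3(w=2) 2-4(w=12)

step 1: add edge 2-3 (w=2); MST = {2-3(w=2)}
step 2: add edge 0-2 (w=3); MST = {0-2(w=3) 2-3(w=2)}
step 3: add edge 1-3 (w=9); MST = {0-2(w=3) 1-3(w=9) 2-3(w=2)}
step 4: add edge 2-4 (w=12); MST = {0-2(w=3) 1-3(w=9) 2-3(w=2) 2-4(w=12)}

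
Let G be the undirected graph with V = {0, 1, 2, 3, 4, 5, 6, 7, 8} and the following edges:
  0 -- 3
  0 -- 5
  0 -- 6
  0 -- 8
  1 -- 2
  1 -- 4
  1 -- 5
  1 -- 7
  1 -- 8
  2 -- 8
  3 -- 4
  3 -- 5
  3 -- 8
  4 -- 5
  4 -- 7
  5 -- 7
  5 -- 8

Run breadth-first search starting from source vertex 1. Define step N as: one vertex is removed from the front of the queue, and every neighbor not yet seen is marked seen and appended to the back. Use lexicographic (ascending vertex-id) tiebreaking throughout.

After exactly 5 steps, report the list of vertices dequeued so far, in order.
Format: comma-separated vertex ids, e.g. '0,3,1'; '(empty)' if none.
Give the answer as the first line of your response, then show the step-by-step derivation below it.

1,2,4,5,7

step 1: dequeue 1; queue=[2,4,5,7,8]; order=1
step 2: dequeue 2; queue=[4,5,7,8]; order=1,2
step 3: dequeue 4; queue=[5,7,8,3]; order=1,2,4
step 4: dequeue 5; queue=[7,8,3,0]; order=1,2,4,5
step 5: dequeue 7; queue=[8,3,0]; order=1,2,4,5,7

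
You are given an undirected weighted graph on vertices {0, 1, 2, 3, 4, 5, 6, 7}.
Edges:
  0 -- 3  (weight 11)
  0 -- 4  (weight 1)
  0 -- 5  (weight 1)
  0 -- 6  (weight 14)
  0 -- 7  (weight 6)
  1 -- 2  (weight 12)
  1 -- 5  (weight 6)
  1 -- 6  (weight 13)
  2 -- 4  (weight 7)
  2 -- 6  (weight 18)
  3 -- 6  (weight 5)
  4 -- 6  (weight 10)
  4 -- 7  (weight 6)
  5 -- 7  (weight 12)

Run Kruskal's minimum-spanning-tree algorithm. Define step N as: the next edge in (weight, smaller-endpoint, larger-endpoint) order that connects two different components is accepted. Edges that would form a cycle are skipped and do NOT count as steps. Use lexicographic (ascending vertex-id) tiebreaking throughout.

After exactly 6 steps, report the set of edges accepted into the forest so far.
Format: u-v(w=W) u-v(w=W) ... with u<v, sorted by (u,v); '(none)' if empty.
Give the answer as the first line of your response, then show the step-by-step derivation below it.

0-4(w=1) 0-5(w=1) 0-7(w=6) 1-5(w=6) 2-4(w=7) 3-6(w=5)

step 1: add edge 0-4 (w=1); MST = {0-4(w=1)}
step 2: add edge 0-5 (w=1); MST = {0-4(w=1) 0-5(w=1)}
step 3: add edge 3-6 (w=5); MST = {0-4(w=1) 0-5(w=1) 3-6(w=5)}
step 4: add edge 0-7 (w=6); MST = {0-4(w=1) 0-5(w=1) 0-7(w=6) 3-6(w=5)}
step 5: add edge 1-5 (w=6); MST = {0-4(w=1) 0-5(w=1) 0-7(w=6) 1-5(w=6) 3-6(w=5)}
step 6: add edge 2-4 (w=7); MST = {0-4(w=1) 0-5(w=1) 0-7(w=6) 1-5(w=6) 2-4(w=7) 3-6(w=5)}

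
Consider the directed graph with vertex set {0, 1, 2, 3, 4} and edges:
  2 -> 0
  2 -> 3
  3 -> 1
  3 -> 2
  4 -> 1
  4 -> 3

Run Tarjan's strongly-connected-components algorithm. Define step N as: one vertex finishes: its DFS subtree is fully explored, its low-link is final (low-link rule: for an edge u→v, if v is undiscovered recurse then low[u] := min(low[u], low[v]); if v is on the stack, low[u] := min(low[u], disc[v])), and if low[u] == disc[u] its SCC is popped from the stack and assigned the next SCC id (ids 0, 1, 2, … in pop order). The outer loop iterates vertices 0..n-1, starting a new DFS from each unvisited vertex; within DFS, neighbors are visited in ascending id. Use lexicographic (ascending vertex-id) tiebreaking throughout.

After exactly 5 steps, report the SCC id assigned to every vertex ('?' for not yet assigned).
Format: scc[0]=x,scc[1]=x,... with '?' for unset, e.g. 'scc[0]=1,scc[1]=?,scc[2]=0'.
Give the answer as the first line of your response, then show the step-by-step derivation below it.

scc[0]=0,scc[1]=1,scc[2]=2,scc[3]=2,scc[4]=3

step 1: low=(low[0]=0,low[1]=?,low[2]=?,low[3]=?,low[4]=?); scc=(scc[0]=0,scc[1]=?,scc[2]=?,scc[3]=?,scc[4]=?)
step 2: low=(low[0]=0,low[1]=1,low[2]=?,low[3]=?,low[4]=?); scc=(scc[0]=0,scc[1]=1,scc[2]=?,scc[3]=?,scc[4]=?)
step 3: low=(low[0]=0,low[1]=1,low[2]=2,low[3]=2,low[4]=?); scc=(scc[0]=0,scc[1]=1,scc[2]=?,scc[3]=?,scc[4]=?)
step 4: low=(low[0]=0,low[1]=1,low[2]=2,low[3]=2,low[4]=?); scc=(scc[0]=0,scc[1]=1,scc[2]=2,scc[3]=2,scc[4]=?)
step 5: low=(low[0]=0,low[1]=1,low[2]=2,low[3]=2,low[4]=4); scc=(scc[0]=0,scc[1]=1,scc[2]=2,scc[3]=2,scc[4]=3)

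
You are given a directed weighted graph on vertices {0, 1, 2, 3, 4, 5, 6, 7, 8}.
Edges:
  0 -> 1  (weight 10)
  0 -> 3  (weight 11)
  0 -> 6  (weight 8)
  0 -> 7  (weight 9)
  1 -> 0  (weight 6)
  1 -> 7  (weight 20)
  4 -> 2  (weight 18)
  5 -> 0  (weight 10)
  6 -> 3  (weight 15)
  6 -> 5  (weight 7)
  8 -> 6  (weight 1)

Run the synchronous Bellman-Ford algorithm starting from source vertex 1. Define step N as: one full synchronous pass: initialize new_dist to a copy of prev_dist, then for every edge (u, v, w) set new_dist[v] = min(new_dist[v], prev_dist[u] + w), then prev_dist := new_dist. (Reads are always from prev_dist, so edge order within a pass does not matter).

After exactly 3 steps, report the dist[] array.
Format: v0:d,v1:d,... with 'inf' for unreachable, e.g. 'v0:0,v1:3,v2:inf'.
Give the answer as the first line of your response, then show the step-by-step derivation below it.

v0:6,v1:0,v2:inf,v3:17,v4:inf,v5:21,v6:14,v7:15,v8:inf

step 1: dist = v0:6,v1:0,v2:inf,v3:inf,v4:inf,v5:inf,v6:inf,v7:20,v8:inf
step 2: dist = v0:6,v1:0,v2:inf,v3:17,v4:inf,v5:inf,v6:14,v7:15,v8:inf
step 3: dist = v0:6,v1:0,v2:inf,v3:17,v4:inf,v5:21,v6:14,v7:15,v8:inf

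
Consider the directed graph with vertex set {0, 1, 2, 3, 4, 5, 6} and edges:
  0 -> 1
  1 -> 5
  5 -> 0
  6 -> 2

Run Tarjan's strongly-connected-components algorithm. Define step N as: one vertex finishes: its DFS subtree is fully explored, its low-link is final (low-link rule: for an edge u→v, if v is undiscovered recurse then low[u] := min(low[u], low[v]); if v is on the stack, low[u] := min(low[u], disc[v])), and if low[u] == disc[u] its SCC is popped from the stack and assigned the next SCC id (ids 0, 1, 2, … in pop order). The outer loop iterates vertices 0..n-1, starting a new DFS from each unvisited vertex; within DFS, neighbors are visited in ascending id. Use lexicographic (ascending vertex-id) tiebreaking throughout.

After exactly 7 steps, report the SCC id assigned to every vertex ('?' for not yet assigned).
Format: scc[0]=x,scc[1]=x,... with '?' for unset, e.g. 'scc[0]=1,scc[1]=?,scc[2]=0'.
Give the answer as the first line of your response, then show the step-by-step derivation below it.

scc[0]=0,scc[1]=0,scc[2]=1,scc[3]=2,scc[4]=3,scc[5]=0,scc[6]=4

step 1: low=(low[0]=0,low[1]=1,low[2]=?,low[3]=?,low[4]=?,low[5]=0,low[6]=?); scc=(scc[0]=?,scc[1]=?,scc[2]=?,scc[3]=?,scc[4]=?,scc[5]=?,scc[6]=?)
step 2: low=(low[0]=0,low[1]=0,low[2]=?,low[3]=?,low[4]=?,low[5]=0,low[6]=?); scc=(scc[0]=?,scc[1]=?,scc[2]=?,scc[3]=?,scc[4]=?,scc[5]=?,scc[6]=?)
step 3: low=(low[0]=0,low[1]=0,low[2]=?,low[3]=?,low[4]=?,low[5]=0,low[6]=?); scc=(scc[0]=0,scc[1]=0,scc[2]=?,scc[3]=?,scc[4]=?,scc[5]=0,scc[6]=?)
step 4: low=(low[0]=0,low[1]=0,low[2]=3,low[3]=?,low[4]=?,low[5]=0,low[6]=?); scc=(scc[0]=0,scc[1]=0,scc[2]=1,scc[3]=?,scc[4]=?,scc[5]=0,scc[6]=?)
step 5: low=(low[0]=0,low[1]=0,low[2]=3,low[3]=4,low[4]=?,low[5]=0,low[6]=?); scc=(scc[0]=0,scc[1]=0,scc[2]=1,scc[3]=2,scc[4]=?,scc[5]=0,scc[6]=?)
step 6: low=(low[0]=0,low[1]=0,low[2]=3,low[3]=4,low[4]=5,low[5]=0,low[6]=?); scc=(scc[0]=0,scc[1]=0,scc[2]=1,scc[3]=2,scc[4]=3,scc[5]=0,scc[6]=?)
step 7: low=(low[0]=0,low[1]=0,low[2]=3,low[3]=4,low[4]=5,low[5]=0,low[6]=6); scc=(scc[0]=0,scc[1]=0,scc[2]=1,scc[3]=2,scc[4]=3,scc[5]=0,scc[6]=4)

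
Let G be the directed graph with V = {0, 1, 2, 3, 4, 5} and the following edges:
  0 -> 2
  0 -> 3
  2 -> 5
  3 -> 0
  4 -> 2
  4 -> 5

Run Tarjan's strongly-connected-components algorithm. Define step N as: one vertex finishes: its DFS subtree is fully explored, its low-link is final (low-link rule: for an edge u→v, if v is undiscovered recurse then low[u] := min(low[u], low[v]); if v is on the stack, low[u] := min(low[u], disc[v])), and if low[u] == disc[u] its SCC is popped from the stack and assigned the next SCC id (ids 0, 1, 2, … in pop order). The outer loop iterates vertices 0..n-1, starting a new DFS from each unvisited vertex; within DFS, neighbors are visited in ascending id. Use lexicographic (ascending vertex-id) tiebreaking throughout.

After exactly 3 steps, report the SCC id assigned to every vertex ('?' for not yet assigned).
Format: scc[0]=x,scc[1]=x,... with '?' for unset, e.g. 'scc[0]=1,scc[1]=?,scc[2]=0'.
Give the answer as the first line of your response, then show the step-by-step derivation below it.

scc[0]=?,scc[1]=?,scc[2]=1,scc[3]=?,scc[4]=?,scc[5]=0

step 1: low=(low[0]=0,low[1]=?,low[2]=1,low[3]=?,low[4]=?,low[5]=2); scc=(scc[0]=?,scc[1]=?,scc[2]=?,scc[3]=?,scc[4]=?,scc[5]=0)
step 2: low=(low[0]=0,low[1]=?,low[2]=1,low[3]=?,low[4]=?,low[5]=2); scc=(scc[0]=?,scc[1]=?,scc[2]=1,scc[3]=?,scc[4]=?,scc[5]=0)
step 3: low=(low[0]=0,low[1]=?,low[2]=1,low[3]=0,low[4]=?,low[5]=2); scc=(scc[0]=?,scc[1]=?,scc[2]=1,scc[3]=?,scc[4]=?,scc[5]=0)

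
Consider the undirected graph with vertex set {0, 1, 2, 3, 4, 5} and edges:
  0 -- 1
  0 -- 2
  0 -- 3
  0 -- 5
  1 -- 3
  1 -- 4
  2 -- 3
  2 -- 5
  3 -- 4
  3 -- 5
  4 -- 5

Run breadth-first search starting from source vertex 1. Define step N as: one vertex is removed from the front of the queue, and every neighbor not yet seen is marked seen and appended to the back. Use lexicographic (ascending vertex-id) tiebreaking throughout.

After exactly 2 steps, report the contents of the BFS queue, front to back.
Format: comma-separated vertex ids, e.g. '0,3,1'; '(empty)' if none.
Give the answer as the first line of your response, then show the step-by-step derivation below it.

3,4,2,5

step 1: dequeue 1; queue=[0,3,4]; order=1
step 2: dequeue 0; queue=[3,4,2,5]; order=1,0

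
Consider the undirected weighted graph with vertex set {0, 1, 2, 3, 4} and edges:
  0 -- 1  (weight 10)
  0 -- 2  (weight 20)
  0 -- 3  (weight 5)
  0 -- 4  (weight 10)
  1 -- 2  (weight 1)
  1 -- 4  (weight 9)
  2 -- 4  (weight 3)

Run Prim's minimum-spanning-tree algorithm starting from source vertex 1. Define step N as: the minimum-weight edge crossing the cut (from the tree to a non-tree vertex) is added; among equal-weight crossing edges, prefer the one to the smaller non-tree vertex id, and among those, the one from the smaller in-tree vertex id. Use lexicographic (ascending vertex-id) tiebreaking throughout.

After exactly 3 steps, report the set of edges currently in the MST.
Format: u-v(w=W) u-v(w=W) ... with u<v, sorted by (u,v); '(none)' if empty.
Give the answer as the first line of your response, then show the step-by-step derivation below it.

0-1(w=10) 1-2(w=1) 2-4(w=3)

step 1: add edge 1-2 (w=1); MST = {1-2(w=1)}
step 2: add edge 2-4 (w=3); MST = {1-2(w=1) 2-4(w=3)}
step 3: add edge 0-1 (w=10); MST = {0-1(w=10) 1-2(w=1) 2-4(w=3)}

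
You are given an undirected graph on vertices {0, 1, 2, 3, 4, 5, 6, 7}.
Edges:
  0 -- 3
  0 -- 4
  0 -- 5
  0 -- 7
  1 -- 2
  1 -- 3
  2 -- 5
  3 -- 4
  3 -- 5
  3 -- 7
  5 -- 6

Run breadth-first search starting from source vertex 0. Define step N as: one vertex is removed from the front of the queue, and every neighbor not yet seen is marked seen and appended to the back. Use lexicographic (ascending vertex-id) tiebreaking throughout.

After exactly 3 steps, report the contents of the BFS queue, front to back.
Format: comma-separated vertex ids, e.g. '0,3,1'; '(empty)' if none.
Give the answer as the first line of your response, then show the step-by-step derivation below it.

5,7,1

step 1: dequeue 0; queue=[3,4,5,7]; order=0
step 2: dequeue 3; queue=[4,5,7,1]; order=0,3
step 3: dequeue 4; queue=[5,7,1]; order=0,3,4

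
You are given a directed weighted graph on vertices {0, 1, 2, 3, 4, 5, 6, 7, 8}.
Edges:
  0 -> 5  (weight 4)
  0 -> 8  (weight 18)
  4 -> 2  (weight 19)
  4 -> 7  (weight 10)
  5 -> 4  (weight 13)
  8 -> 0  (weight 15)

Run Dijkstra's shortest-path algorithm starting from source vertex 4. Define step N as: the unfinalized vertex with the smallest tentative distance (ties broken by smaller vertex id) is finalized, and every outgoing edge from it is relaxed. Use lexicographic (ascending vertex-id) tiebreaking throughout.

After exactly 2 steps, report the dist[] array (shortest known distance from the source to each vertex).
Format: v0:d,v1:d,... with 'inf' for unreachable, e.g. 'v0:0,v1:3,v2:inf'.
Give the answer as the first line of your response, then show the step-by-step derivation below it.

v0:inf,v1:inf,v2:19,v3:inf,v4:0,v5:inf,v6:inf,v7:10,v8:inf

step 1: dist = v0:inf,v1:inf,v2:19,v3:inf,v4:0,v5:inf,v6:inf,v7:10,v8:inf
step 2: dist = v0:inf,v1:inf,v2:19,v3:inf,v4:0,v5:inf,v6:inf,v7:10,v8:inf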